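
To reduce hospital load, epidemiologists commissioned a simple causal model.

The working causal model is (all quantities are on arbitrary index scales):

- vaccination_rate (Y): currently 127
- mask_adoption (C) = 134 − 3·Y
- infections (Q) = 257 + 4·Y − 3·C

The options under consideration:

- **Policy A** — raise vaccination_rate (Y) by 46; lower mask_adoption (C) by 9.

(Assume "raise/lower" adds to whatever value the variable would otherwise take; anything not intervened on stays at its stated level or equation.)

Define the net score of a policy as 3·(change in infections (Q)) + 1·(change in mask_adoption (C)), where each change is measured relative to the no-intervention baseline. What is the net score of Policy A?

Baseline:
  Y = 127
  C = 134 − 3·127 = -247
  Q = 257 + 4·127 − 3·(-247) = 1506
Policy A (Y + 46, C − 9):
  Y = 127 + 46 = 173
  C = 134 − 3·173 (−9 from intervention) = -394
  Q = 257 + 4·173 − 3·(-394) = 2131
ΔQ = 2131 − 1506 = 625; ΔC = -394 − (-247) = -147
Score = 3·625 + 1·(-147) = 1728

1728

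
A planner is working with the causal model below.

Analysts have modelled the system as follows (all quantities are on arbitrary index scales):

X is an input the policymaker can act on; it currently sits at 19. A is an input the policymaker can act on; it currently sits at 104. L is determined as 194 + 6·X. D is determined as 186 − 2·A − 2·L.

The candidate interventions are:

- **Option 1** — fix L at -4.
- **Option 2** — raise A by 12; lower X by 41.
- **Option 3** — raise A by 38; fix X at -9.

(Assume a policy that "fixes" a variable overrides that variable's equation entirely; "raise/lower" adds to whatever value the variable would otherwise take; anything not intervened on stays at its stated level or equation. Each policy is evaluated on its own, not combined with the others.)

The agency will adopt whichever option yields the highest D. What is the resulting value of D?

-14

Option 1 (L := -4):
  X = 19
  A = 104
  L = -4
  D = 186 − 2·104 − 2·(-4) = -14
Option 2 (A + 12, X − 41):
  X = 19 − 41 = -22
  A = 104 + 12 = 116
  L = 194 + 6·(-22) = 62
  D = 186 − 2·116 − 2·62 = -170
Option 3 (A + 38, X := -9):
  X = -9
  A = 104 + 38 = 142
  L = 194 + 6·(-9) = 140
  D = 186 − 2·142 − 2·140 = -378
Comparing — Option 1: D=-14, Option 2: D=-170, Option 3: D=-378. Highest is -14 (Option 1).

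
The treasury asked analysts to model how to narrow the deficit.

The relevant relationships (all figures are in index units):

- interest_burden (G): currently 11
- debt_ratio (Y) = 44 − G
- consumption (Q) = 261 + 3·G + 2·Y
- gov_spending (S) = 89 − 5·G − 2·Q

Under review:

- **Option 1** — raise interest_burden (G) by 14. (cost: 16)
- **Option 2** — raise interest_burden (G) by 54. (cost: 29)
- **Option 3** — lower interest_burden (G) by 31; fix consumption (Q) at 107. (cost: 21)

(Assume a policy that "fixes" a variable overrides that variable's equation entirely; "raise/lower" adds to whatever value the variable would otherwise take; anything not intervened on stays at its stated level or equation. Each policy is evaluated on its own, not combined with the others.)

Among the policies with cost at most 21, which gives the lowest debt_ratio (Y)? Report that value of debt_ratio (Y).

Option 1 (G + 14):
  G = 11 + 14 = 25
  Y = 44 − 25 = 19
Option 3 (G − 31, Q := 107):
  G = 11 − 31 = -20
  Y = 44 − (-20) = 64
Comparing — Option 1: Y=19, Option 3: Y=64. Lowest is 19 (Option 1).

19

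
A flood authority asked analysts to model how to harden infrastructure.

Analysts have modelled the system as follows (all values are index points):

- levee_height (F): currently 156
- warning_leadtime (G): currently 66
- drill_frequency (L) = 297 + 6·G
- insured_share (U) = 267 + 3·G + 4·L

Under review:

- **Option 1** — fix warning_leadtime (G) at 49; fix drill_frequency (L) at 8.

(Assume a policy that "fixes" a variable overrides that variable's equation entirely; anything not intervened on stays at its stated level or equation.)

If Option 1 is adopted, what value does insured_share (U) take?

Option 1 (G := 49, L := 8):
  G = 49
  L = 8
  U = 267 + 3·49 + 4·8 = 446

446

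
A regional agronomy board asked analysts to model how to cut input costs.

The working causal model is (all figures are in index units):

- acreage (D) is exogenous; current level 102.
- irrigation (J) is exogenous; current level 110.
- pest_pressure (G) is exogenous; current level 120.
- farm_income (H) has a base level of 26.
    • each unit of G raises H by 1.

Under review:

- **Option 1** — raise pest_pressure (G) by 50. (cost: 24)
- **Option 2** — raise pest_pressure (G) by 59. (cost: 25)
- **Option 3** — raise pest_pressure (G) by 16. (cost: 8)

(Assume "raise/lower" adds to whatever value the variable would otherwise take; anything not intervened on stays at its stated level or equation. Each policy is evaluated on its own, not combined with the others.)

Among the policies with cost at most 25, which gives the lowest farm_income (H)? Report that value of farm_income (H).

Option 1 (G + 50):
  G = 120 + 50 = 170
  H = 26 + 170 = 196
Option 2 (G + 59):
  G = 120 + 59 = 179
  H = 26 + 179 = 205
Option 3 (G + 16):
  G = 120 + 16 = 136
  H = 26 + 136 = 162
Comparing — Option 1: H=196, Option 2: H=205, Option 3: H=162. Lowest is 162 (Option 3).

162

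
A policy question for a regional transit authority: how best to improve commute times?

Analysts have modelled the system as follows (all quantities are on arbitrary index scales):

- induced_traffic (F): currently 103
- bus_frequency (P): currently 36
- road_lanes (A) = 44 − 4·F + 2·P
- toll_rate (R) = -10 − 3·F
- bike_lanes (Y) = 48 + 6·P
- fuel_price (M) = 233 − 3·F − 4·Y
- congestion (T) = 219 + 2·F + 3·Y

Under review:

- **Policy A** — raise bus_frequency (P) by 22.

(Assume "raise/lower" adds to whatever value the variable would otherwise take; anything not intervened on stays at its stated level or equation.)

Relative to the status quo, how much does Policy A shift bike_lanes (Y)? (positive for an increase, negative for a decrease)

Baseline:
  P = 36
  Y = 48 + 6·36 = 264
Policy A (P + 22):
  P = 36 + 22 = 58
  Y = 48 + 6·58 = 396
Change in Y: 396 − 264 = 132

132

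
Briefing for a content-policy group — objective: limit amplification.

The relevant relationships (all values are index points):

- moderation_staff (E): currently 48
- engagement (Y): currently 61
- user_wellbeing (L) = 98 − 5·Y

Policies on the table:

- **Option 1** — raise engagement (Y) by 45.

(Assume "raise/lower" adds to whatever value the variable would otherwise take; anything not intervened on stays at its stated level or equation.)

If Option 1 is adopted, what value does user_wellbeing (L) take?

-432

Option 1 (Y + 45):
  Y = 61 + 45 = 106
  L = 98 − 5·106 = -432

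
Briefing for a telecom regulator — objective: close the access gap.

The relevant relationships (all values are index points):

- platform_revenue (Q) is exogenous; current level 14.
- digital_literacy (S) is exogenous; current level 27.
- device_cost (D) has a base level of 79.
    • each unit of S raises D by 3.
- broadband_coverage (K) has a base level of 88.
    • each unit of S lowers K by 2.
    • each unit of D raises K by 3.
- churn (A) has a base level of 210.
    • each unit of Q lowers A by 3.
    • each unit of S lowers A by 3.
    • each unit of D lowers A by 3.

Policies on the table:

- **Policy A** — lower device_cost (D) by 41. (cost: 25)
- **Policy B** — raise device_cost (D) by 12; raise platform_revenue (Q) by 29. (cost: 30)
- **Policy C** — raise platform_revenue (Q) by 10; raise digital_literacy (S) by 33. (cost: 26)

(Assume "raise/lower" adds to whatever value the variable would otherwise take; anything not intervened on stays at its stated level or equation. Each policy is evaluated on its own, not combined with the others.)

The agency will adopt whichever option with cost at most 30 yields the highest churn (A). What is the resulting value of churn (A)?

Policy A (D − 41):
  Q = 14
  S = 27
  D = 79 + 3·27 (−41 from intervention) = 119
  A = 210 − 3·14 − 3·27 − 3·119 = -270
Policy B (D + 12, Q + 29):
  Q = 14 + 29 = 43
  S = 27
  D = 79 + 3·27 (+12 from intervention) = 172
  A = 210 − 3·43 − 3·27 − 3·172 = -516
Policy C (Q + 10, S + 33):
  Q = 14 + 10 = 24
  S = 27 + 33 = 60
  D = 79 + 3·60 = 259
  A = 210 − 3·24 − 3·60 − 3·259 = -819
Comparing — Policy A: A=-270, Policy B: A=-516, Policy C: A=-819. Highest is -270 (Policy A).

-270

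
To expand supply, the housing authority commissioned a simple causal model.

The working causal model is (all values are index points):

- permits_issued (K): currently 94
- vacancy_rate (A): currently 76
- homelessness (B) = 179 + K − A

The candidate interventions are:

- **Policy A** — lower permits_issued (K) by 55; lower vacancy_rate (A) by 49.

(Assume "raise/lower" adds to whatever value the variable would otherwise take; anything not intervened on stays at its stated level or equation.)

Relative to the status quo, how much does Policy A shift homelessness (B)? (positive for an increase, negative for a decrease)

-6

Baseline:
  K = 94
  A = 76
  B = 179 + 94 − 76 = 197
Policy A (K − 55, A − 49):
  K = 94 − 55 = 39
  A = 76 − 49 = 27
  B = 179 + 39 − 27 = 191
Change in B: 191 − 197 = -6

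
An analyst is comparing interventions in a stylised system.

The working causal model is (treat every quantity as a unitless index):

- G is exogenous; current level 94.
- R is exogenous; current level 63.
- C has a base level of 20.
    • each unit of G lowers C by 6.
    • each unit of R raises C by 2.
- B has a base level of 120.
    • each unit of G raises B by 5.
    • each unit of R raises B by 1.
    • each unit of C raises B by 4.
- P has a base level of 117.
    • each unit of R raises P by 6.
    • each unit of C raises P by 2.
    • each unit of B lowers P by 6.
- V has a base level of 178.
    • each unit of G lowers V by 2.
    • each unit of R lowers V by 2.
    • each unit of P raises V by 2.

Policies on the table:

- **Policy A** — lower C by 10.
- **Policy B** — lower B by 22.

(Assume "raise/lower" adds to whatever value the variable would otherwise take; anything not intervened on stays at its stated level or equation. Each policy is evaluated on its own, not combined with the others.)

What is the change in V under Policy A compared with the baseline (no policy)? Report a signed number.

Baseline:
  G = 94
  R = 63
  C = 20 − 6·94 + 2·63 = -418
  B = 120 + 5·94 + 63 + 4·(-418) = -1019
  P = 117 + 6·63 + 2·(-418) − 6·(-1019) = 5773
  V = 178 − 2·94 − 2·63 + 2·5773 = 11410
Policy A (C − 10):
  G = 94
  R = 63
  C = 20 − 6·94 + 2·63 (−10 from intervention) = -428
  B = 120 + 5·94 + 63 + 4·(-428) = -1059
  P = 117 + 6·63 + 2·(-428) − 6·(-1059) = 5993
  V = 178 − 2·94 − 2·63 + 2·5993 = 11850
Change in V: 11850 − 11410 = 440

440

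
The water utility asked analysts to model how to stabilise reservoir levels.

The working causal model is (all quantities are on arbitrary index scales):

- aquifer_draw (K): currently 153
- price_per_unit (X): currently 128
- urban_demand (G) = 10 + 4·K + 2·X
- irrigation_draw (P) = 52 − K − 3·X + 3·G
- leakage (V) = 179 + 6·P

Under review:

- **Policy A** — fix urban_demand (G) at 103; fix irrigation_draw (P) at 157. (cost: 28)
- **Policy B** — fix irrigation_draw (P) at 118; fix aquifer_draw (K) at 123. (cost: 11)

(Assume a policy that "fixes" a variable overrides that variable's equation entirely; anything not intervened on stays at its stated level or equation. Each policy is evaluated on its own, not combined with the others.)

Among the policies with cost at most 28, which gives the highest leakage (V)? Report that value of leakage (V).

Policy A (G := 103, P := 157):
  K = 153
  X = 128
  G = 103
  P = 157
  V = 179 + 6·157 = 1121
Policy B (P := 118, K := 123):
  K = 123
  X = 128
  G = 10 + 4·123 + 2·128 = 758
  P = 118
  V = 179 + 6·118 = 887
Comparing — Policy A: V=1121, Policy B: V=887. Highest is 1121 (Policy A).

1121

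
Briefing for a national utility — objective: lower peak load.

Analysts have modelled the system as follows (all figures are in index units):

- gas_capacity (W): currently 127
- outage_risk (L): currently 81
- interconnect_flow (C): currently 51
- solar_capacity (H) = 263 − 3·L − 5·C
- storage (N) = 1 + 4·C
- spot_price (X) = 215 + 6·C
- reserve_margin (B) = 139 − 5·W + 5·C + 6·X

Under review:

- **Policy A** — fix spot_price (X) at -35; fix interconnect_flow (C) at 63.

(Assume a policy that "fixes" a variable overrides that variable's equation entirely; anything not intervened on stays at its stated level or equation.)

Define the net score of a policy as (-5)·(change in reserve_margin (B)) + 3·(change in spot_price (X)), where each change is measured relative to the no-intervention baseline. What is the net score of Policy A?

14712

Baseline:
  W = 127
  C = 51
  X = 215 + 6·51 = 521
  B = 139 − 5·127 + 5·51 + 6·521 = 2885
Policy A (X := -35, C := 63):
  W = 127
  C = 63
  X = -35
  B = 139 − 5·127 + 5·63 + 6·(-35) = -391
ΔB = -391 − 2885 = -3276; ΔX = -35 − 521 = -556
Score = (-5)·(-3276) + 3·(-556) = 14712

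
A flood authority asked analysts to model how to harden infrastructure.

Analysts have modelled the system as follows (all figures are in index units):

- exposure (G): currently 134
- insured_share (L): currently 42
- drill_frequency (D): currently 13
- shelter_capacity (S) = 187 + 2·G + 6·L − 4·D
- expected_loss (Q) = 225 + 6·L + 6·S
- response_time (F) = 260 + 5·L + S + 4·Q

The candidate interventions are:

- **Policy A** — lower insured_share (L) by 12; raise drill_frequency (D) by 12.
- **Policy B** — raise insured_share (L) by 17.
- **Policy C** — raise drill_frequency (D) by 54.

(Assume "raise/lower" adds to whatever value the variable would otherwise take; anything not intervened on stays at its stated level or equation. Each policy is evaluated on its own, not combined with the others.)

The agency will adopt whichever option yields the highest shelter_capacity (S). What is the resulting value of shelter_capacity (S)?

Policy A (L − 12, D + 12):
  G = 134
  L = 42 − 12 = 30
  D = 13 + 12 = 25
  S = 187 + 2·134 + 6·30 − 4·25 = 535
Policy B (L + 17):
  G = 134
  L = 42 + 17 = 59
  D = 13
  S = 187 + 2·134 + 6·59 − 4·13 = 757
Policy C (D + 54):
  G = 134
  L = 42
  D = 13 + 54 = 67
  S = 187 + 2·134 + 6·42 − 4·67 = 439
Comparing — Policy A: S=535, Policy B: S=757, Policy C: S=439. Highest is 757 (Policy B).

757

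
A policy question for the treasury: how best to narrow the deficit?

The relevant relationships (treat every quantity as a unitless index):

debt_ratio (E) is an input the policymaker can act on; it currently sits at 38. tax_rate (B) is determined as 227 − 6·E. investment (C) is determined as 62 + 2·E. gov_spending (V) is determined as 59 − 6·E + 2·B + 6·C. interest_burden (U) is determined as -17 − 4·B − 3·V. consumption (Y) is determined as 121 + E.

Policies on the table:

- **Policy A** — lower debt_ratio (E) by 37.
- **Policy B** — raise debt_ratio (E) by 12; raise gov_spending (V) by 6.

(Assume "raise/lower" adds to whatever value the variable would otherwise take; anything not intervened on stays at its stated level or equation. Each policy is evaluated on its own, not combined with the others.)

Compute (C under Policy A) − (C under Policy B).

-98

Policy A (E − 37):
  E = 38 − 37 = 1
  C = 62 + 2·1 = 64
Policy B (E + 12, V + 6):
  E = 38 + 12 = 50
  C = 62 + 2·50 = 162
C: 64 − 162 = -98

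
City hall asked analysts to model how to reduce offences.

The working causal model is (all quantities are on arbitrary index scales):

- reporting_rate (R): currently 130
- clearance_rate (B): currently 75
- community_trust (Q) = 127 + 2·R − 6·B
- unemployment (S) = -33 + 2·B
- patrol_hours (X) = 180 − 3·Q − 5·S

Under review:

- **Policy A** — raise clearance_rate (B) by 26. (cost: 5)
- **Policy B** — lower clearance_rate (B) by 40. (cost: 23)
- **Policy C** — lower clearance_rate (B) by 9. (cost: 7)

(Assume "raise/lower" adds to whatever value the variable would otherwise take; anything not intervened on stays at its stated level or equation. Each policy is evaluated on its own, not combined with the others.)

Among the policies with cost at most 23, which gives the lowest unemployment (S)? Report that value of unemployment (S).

Policy A (B + 26):
  B = 75 + 26 = 101
  S = -33 + 2·101 = 169
Policy B (B − 40):
  B = 75 − 40 = 35
  S = -33 + 2·35 = 37
Policy C (B − 9):
  B = 75 − 9 = 66
  S = -33 + 2·66 = 99
Comparing — Policy A: S=169, Policy B: S=37, Policy C: S=99. Lowest is 37 (Policy B).

37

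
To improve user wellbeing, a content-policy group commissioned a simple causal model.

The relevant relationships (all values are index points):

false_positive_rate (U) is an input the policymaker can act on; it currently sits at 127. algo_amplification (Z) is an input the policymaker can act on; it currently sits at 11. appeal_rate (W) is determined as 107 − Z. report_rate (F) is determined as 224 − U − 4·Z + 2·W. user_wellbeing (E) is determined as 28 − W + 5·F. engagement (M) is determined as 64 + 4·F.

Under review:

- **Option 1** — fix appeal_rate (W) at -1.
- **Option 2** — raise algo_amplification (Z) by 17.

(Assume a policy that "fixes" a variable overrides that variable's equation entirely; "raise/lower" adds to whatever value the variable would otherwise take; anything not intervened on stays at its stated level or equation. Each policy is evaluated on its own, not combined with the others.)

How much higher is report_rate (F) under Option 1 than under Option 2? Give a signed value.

-92

Option 1 (W := -1):
  U = 127
  Z = 11
  W = -1
  F = 224 − 127 − 4·11 + 2·(-1) = 51
Option 2 (Z + 17):
  U = 127
  Z = 11 + 17 = 28
  W = 107 − 28 = 79
  F = 224 − 127 − 4·28 + 2·79 = 143
F: 51 − 143 = -92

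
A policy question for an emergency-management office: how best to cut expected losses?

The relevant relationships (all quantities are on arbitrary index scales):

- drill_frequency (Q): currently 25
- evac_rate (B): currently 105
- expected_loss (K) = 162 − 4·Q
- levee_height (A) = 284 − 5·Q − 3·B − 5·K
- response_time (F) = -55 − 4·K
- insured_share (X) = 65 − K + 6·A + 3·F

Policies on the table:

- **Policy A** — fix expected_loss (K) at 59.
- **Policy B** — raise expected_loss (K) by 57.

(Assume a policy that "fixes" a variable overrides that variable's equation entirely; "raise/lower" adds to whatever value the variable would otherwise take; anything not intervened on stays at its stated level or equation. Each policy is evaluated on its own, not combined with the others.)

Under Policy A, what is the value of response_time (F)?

-291

Policy A (K := 59):
  Q = 25
  K = 59
  F = -55 − 4·59 = -291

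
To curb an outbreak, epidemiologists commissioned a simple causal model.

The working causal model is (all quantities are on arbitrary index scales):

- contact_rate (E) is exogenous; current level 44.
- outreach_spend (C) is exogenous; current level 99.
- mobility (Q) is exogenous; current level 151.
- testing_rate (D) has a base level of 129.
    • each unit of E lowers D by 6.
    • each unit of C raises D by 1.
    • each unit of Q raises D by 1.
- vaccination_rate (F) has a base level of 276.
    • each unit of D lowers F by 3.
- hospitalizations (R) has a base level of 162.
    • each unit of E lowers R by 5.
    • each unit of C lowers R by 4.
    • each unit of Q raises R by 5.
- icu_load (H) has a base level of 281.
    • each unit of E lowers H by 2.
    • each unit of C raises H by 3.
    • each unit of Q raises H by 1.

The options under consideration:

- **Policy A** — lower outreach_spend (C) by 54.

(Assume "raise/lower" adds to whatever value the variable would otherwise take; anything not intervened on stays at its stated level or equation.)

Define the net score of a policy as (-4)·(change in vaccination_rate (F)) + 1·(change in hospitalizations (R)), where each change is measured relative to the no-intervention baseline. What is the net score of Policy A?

-432

Baseline:
  E = 44
  C = 99
  Q = 151
  D = 129 − 6·44 + 99 + 151 = 115
  F = 276 − 3·115 = -69
  R = 162 − 5·44 − 4·99 + 5·151 = 301
Policy A (C − 54):
  E = 44
  C = 99 − 54 = 45
  Q = 151
  D = 129 − 6·44 + 45 + 151 = 61
  F = 276 − 3·61 = 93
  R = 162 − 5·44 − 4·45 + 5·151 = 517
ΔF = 93 − (-69) = 162; ΔR = 517 − 301 = 216
Score = (-4)·162 + 1·216 = -432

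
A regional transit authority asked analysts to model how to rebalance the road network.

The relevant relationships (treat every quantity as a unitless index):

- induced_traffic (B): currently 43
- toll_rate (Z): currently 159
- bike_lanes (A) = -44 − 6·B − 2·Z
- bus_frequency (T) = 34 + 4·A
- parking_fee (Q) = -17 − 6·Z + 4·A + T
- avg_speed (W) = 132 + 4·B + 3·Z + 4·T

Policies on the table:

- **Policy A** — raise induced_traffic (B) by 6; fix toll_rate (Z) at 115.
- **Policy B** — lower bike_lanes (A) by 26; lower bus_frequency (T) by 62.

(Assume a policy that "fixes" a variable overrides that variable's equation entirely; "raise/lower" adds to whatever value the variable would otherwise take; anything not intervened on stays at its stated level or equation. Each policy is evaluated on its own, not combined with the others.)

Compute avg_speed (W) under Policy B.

-9667

Policy B (A − 26, T − 62):
  B = 43
  Z = 159
  A = -44 − 6·43 − 2·159 (−26 from intervention) = -646
  T = 34 + 4·(-646) (−62 from intervention) = -2612
  W = 132 + 4·43 + 3·159 + 4·(-2612) = -9667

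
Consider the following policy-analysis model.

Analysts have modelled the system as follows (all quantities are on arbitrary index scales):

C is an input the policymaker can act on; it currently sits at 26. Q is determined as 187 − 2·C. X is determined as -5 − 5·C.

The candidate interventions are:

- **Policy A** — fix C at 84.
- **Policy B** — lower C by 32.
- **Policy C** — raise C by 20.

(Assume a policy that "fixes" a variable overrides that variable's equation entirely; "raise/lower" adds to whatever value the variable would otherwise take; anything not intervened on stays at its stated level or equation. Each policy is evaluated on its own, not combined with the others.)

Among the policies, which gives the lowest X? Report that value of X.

Policy A (C := 84):
  C = 84
  X = -5 − 5·84 = -425
Policy B (C − 32):
  C = 26 − 32 = -6
  X = -5 − 5·(-6) = 25
Policy C (C + 20):
  C = 26 + 20 = 46
  X = -5 − 5·46 = -235
Comparing — Policy A: X=-425, Policy B: X=25, Policy C: X=-235. Lowest is -425 (Policy A).

-425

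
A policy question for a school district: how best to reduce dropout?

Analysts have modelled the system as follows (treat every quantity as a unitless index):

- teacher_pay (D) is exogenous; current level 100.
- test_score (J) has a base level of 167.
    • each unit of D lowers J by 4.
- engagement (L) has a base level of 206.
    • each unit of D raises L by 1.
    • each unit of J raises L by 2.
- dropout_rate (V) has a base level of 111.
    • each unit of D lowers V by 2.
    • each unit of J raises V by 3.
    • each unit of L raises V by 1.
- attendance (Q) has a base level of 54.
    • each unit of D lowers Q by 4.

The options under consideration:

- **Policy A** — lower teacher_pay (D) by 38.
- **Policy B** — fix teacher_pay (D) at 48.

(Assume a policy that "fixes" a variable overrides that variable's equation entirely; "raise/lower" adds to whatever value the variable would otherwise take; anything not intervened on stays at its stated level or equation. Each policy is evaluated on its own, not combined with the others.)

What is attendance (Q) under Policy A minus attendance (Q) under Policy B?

-56

Policy A (D − 38):
  D = 100 − 38 = 62
  Q = 54 − 4·62 = -194
Policy B (D := 48):
  D = 48
  Q = 54 − 4·48 = -138
Q: -194 − (-138) = -56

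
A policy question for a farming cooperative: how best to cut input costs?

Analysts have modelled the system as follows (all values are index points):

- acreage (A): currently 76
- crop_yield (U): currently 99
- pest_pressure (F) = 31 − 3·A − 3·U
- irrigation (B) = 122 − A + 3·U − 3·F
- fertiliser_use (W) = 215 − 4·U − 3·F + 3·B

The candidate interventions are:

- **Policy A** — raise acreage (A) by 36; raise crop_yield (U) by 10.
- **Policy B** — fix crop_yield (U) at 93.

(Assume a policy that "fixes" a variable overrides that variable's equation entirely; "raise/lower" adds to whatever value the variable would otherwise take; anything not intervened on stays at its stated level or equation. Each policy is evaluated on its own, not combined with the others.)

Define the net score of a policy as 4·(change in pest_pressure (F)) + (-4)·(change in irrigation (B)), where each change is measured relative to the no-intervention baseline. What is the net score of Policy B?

Baseline:
  A = 76
  U = 99
  F = 31 − 3·76 − 3·99 = -494
  B = 122 − 76 + 3·99 − 3·(-494) = 1825
Policy B (U := 93):
  A = 76
  U = 93
  F = 31 − 3·76 − 3·93 = -476
  B = 122 − 76 + 3·93 − 3·(-476) = 1753
ΔF = -476 − (-494) = 18; ΔB = 1753 − 1825 = -72
Score = 4·18 + (-4)·(-72) = 360

360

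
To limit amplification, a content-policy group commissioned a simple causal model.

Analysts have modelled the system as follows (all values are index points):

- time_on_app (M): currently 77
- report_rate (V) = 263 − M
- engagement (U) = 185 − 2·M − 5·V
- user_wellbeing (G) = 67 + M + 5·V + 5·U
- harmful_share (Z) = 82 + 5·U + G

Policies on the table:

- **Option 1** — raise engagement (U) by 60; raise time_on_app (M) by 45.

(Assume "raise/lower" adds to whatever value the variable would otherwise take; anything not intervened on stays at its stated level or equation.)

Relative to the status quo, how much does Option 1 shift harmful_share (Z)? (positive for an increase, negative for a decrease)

1770

Baseline:
  M = 77
  V = 263 − 77 = 186
  U = 185 − 2·77 − 5·186 = -899
  G = 67 + 77 + 5·186 + 5·(-899) = -3421
  Z = 82 + 5·(-899) + (-3421) = -7834
Option 1 (U + 60, M + 45):
  M = 77 + 45 = 122
  V = 263 − 122 = 141
  U = 185 − 2·122 − 5·141 (+60 from intervention) = -704
  G = 67 + 122 + 5·141 + 5·(-704) = -2626
  Z = 82 + 5·(-704) + (-2626) = -6064
Change in Z: -6064 − (-7834) = 1770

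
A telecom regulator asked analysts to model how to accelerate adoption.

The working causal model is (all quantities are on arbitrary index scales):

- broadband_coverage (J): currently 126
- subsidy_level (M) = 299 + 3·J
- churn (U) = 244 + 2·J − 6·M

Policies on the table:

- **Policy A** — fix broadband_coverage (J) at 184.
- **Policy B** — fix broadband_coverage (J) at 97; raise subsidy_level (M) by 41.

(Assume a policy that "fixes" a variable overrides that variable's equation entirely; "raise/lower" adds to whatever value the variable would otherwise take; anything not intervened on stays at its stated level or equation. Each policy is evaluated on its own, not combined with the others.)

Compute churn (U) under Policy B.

-3348

Policy B (J := 97, M + 41):
  J = 97
  M = 299 + 3·97 (+41 from intervention) = 631
  U = 244 + 2·97 − 6·631 = -3348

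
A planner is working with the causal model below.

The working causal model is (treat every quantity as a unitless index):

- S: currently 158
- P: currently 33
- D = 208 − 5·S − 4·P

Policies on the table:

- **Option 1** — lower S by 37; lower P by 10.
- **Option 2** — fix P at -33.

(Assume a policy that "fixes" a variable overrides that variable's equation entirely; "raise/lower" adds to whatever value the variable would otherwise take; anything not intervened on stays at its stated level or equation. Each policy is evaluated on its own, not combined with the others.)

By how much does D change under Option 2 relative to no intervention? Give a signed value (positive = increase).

Baseline:
  S = 158
  P = 33
  D = 208 − 5·158 − 4·33 = -714
Option 2 (P := -33):
  S = 158
  P = -33
  D = 208 − 5·158 − 4·(-33) = -450
Change in D: -450 − (-714) = 264

264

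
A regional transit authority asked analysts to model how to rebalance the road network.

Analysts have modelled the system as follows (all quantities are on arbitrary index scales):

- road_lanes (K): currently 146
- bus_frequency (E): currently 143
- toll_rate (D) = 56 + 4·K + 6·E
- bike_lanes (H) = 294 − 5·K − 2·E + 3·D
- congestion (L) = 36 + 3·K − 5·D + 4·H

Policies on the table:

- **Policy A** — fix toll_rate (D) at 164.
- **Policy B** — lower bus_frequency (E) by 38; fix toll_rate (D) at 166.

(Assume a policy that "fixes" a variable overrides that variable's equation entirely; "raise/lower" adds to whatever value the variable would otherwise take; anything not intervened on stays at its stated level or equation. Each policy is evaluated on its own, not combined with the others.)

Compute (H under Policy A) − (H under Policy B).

Policy A (D := 164):
  K = 146
  E = 143
  D = 164
  H = 294 − 5·146 − 2·143 + 3·164 = -230
Policy B (E − 38, D := 166):
  K = 146
  E = 143 − 38 = 105
  D = 166
  H = 294 − 5·146 − 2·105 + 3·166 = -148
H: -230 − (-148) = -82

-82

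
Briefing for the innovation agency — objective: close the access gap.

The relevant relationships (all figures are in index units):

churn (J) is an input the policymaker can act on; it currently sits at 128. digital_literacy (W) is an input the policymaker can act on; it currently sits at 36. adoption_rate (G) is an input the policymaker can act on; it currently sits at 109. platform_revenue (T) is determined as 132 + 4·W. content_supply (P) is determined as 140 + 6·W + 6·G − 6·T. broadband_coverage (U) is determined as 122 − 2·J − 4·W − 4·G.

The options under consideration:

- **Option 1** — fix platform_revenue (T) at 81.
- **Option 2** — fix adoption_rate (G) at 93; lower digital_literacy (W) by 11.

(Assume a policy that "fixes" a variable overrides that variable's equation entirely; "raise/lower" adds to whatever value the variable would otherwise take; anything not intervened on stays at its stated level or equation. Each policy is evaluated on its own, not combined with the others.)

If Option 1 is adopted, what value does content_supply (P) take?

524

Option 1 (T := 81):
  W = 36
  G = 109
  T = 81
  P = 140 + 6·36 + 6·109 − 6·81 = 524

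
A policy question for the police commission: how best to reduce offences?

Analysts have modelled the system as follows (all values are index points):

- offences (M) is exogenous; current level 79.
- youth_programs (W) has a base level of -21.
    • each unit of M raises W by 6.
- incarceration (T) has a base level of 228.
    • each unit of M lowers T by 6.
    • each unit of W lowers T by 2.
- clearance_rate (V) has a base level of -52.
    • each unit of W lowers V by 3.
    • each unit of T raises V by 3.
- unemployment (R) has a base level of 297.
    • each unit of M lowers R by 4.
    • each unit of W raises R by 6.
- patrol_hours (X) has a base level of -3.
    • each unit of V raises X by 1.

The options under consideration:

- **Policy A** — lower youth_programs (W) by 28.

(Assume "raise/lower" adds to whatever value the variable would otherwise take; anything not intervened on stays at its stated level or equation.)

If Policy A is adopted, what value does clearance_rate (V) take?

-4615

Policy A (W − 28):
  M = 79
  W = -21 + 6·79 (−28 from intervention) = 425
  T = 228 − 6·79 − 2·425 = -1096
  V = -52 − 3·425 + 3·(-1096) = -4615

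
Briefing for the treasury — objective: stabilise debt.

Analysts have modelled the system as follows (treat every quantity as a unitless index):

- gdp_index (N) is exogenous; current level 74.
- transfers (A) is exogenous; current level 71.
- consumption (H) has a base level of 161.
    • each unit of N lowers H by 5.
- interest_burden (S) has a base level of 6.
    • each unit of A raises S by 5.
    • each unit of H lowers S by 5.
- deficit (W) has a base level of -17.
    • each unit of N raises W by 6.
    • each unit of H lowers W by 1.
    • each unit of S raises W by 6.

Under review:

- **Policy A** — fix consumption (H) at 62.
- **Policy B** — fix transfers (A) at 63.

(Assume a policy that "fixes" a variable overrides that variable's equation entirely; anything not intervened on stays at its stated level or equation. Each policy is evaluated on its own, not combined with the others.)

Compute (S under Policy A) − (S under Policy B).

-1315

Policy A (H := 62):
  N = 74
  A = 71
  H = 62
  S = 6 + 5·71 − 5·62 = 51
Policy B (A := 63):
  N = 74
  A = 63
  H = 161 − 5·74 = -209
  S = 6 + 5·63 − 5·(-209) = 1366
S: 51 − 1366 = -1315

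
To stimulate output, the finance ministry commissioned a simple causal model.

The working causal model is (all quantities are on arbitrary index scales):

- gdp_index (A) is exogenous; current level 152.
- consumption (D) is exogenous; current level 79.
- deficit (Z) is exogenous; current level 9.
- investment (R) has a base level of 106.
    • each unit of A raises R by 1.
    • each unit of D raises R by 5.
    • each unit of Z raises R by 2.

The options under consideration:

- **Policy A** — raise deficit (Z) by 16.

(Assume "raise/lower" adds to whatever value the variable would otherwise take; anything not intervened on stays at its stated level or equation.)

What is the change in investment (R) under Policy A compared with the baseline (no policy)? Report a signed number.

32

Baseline:
  A = 152
  D = 79
  Z = 9
  R = 106 + 152 + 5·79 + 2·9 = 671
Policy A (Z + 16):
  A = 152
  D = 79
  Z = 9 + 16 = 25
  R = 106 + 152 + 5·79 + 2·25 = 703
Change in R: 703 − 671 = 32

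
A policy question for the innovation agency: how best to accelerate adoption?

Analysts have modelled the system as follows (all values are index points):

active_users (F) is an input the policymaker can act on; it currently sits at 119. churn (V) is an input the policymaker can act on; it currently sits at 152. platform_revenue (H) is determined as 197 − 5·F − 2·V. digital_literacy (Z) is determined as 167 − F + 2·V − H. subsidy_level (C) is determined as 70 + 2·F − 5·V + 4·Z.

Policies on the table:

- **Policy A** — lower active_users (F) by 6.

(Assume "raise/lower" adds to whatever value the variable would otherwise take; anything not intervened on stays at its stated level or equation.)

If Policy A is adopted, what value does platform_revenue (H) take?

-672

Policy A (F − 6):
  F = 119 − 6 = 113
  V = 152
  H = 197 − 5·113 − 2·152 = -672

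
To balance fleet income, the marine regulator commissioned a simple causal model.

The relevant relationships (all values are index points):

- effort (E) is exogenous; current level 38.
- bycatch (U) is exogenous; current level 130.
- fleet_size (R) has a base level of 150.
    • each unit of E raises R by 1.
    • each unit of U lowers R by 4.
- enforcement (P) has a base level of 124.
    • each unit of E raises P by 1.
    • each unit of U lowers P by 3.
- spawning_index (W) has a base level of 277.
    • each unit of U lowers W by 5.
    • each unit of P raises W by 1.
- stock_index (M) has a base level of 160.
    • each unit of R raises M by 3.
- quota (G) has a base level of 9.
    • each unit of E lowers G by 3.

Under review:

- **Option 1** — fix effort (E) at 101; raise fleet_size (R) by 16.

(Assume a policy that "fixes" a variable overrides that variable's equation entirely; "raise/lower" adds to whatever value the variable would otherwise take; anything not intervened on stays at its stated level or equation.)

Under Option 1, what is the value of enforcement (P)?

Option 1 (E := 101, R + 16):
  E = 101
  U = 130
  P = 124 + 101 − 3·130 = -165

-165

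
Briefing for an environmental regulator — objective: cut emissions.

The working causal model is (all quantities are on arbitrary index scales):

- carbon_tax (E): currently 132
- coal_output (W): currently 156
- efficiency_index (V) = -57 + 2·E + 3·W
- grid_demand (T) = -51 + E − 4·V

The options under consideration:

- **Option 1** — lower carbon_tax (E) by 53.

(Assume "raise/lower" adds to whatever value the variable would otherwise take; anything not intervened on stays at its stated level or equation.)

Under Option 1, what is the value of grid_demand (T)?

Option 1 (E − 53):
  E = 132 − 53 = 79
  W = 156
  V = -57 + 2·79 + 3·156 = 569
  T = -51 + 79 − 4·569 = -2248

-2248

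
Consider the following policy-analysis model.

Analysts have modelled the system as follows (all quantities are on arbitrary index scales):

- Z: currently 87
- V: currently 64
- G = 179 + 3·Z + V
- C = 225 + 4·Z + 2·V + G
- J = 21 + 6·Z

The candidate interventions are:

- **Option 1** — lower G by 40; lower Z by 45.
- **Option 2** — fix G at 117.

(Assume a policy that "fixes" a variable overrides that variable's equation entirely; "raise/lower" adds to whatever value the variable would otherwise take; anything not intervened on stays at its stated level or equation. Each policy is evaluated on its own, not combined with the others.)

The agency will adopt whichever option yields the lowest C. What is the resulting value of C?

818

Option 1 (G − 40, Z − 45):
  Z = 87 − 45 = 42
  V = 64
  G = 179 + 3·42 + 64 (−40 from intervention) = 329
  C = 225 + 4·42 + 2·64 + 329 = 850
Option 2 (G := 117):
  Z = 87
  V = 64
  G = 117
  C = 225 + 4·87 + 2·64 + 117 = 818
Comparing — Option 1: C=850, Option 2: C=818. Lowest is 818 (Option 2).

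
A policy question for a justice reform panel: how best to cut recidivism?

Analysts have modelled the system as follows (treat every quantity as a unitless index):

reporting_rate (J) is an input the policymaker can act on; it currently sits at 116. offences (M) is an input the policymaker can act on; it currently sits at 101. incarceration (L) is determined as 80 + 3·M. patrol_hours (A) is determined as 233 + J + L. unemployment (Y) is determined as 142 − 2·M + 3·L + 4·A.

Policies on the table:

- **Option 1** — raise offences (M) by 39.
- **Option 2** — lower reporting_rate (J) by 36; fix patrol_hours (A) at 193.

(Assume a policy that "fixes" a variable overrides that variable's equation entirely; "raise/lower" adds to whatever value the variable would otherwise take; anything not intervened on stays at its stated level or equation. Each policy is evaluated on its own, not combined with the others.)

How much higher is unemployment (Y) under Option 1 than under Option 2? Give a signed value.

2897

Option 1 (M + 39):
  J = 116
  M = 101 + 39 = 140
  L = 80 + 3·140 = 500
  A = 233 + 116 + 500 = 849
  Y = 142 − 2·140 + 3·500 + 4·849 = 4758
Option 2 (J − 36, A := 193):
  J = 116 − 36 = 80
  M = 101
  L = 80 + 3·101 = 383
  A = 193
  Y = 142 − 2·101 + 3·383 + 4·193 = 1861
Y: 4758 − 1861 = 2897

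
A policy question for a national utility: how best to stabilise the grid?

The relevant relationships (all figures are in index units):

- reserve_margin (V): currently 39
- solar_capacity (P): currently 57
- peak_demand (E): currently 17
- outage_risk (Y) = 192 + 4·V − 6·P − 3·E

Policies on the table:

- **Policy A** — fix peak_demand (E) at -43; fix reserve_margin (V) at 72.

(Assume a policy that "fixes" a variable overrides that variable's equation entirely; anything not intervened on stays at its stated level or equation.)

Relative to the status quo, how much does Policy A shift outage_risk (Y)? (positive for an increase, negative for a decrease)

312

Baseline:
  V = 39
  P = 57
  E = 17
  Y = 192 + 4·39 − 6·57 − 3·17 = -45
Policy A (E := -43, V := 72):
  V = 72
  P = 57
  E = -43
  Y = 192 + 4·72 − 6·57 − 3·(-43) = 267
Change in Y: 267 − (-45) = 312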